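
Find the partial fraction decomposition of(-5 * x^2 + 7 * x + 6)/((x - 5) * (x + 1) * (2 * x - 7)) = 41/(9*(2*x - 7)) - 1/(9*(x + 1)) - 14/(3*(x - 5))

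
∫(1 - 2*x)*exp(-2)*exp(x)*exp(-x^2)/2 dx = exp(-x^2 + x - 2)/2 + C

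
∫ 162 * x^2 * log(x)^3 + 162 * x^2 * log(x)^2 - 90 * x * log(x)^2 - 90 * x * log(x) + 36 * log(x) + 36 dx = 9*x*(6*x^2*log(x)^2 - 5*x*log(x) + 4)*log(x) + C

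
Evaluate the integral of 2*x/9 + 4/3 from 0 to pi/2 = -4 + (pi/6 + 2)^2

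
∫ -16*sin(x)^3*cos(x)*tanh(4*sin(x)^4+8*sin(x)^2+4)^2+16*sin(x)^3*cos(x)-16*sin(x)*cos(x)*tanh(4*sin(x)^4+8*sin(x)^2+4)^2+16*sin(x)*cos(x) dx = tanh(4*(sin(x)^2 + 1)^2) + C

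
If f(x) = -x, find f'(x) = -1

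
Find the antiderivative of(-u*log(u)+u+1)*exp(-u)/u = (log(u) - 1)*exp(-u) + C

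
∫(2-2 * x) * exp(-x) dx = 2*x*exp(-x) + C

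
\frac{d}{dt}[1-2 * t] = -2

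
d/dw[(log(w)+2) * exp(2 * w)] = (2*w*exp(2*w)*log(w) + 4*w*exp(2*w) + exp(2*w))/w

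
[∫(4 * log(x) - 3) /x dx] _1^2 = -2 + 2*(-1 + log(2))^2 + log(2)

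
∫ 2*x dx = x^2 + C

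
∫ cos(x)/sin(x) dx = log(3*sin(x)) + C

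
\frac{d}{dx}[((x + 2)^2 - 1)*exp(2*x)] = 2*x^2*exp(2*x) + 10*x*exp(2*x) + 10*exp(2*x)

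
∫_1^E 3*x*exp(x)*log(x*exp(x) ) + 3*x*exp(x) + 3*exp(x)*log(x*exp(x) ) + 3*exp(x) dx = -3*E + 3*(1 + E)*exp(1 + E)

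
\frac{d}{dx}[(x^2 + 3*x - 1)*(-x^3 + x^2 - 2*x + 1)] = -5*x^4 - 8*x^3 + 6*x^2 - 12*x + 5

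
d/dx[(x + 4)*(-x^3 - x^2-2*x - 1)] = -4*x^3 - 15*x^2 - 12*x - 9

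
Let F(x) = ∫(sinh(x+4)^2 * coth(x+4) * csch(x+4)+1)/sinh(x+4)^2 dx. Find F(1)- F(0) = -coth(5) - csch(5) + csch(4) + coth(4)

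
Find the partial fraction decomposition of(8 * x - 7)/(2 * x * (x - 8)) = 57/(16*(x - 8)) + 7/(16*x)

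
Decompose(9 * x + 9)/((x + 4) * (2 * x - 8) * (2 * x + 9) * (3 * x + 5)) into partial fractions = 81/(2023*(3*x + 5)) + 126/(289*(2*x + 9)) - 27/(112*(x + 4)) + 45/(4624*(x - 4))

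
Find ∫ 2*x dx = x^2 + C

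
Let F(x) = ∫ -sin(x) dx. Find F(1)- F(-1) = 0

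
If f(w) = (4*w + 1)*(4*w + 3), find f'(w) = 32*w + 16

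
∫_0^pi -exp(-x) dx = -1 + exp(-pi)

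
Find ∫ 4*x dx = 2*x^2 + C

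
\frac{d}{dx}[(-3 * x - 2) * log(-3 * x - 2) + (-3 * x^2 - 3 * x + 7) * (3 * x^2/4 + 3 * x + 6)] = -9*x^3 - 135*x^2/4 - 87*x/2 - 3*log(-3*x - 2)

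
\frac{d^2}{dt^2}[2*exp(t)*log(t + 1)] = (2*t^2*exp(t)*log(t + 1) + 4*t*exp(t)*log(t + 1) + 4*t*exp(t) + 2*exp(t)*log(t + 1) + 2*exp(t))/(t^2 + 2*t + 1)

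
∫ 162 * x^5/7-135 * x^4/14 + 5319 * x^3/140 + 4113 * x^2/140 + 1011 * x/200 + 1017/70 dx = 27*x^6/7 - 27*x^5/14 + 5319*x^4/560 + 1371*x^3/140 + 1011*x^2/400 + 1017*x/70 + C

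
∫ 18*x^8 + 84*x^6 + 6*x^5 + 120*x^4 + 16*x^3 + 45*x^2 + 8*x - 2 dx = 2*x^9 + 12*x^7 + x^6 + 24*x^5 + 4*x^4 + 15*x^3 + 4*x^2 - 2*x + C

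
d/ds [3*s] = 3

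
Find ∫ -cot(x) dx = log(2*csc(x)) + C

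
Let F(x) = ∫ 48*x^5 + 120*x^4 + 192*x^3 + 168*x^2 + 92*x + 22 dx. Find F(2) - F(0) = 2724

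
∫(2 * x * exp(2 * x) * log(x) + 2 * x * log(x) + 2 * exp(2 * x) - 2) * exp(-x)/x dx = 4*log(x)*sinh(x) + C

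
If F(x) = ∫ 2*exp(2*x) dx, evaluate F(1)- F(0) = -2 + (-1 + E)^2 + 2*E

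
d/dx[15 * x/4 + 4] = 15/4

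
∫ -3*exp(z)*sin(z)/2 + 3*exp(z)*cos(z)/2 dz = 3*exp(z)*cos(z)/2 + C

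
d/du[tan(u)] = cos(u)^(-2)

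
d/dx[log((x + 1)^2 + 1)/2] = (x + 1)/(x^2 + 2*x + 2)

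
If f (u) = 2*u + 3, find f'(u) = 2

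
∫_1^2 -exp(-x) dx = -exp(-1) + exp(-2)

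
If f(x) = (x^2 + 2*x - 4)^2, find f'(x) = 4*x^3 + 12*x^2 - 8*x - 16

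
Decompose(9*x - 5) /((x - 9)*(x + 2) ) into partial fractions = 23/(11*(x + 2)) + 76/(11*(x - 9))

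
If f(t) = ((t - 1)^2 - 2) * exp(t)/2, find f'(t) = t^2*exp(t)/2 - 3*exp(t)/2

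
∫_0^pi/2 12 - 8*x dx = -pi^2 + 6*pi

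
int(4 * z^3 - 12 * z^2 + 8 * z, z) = z^4 - 4*z^3 + 4*z^2 + C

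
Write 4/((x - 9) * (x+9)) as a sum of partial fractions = -2/(9*(x + 9)) + 2/(9*(x - 9))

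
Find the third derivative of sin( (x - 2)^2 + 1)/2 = -4*x^3*cos(x^2 - 4*x + 5) + 24*x^2*cos(x^2 - 4*x + 5) - 6*x*sin(x^2 - 4*x + 5) - 48*x*cos(x^2 - 4*x + 5) + 12*sin(x^2 - 4*x + 5) + 32*cos(x^2 - 4*x + 5)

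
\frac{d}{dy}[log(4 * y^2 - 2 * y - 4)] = (4*y - 1)/(2*y^2 - y - 2)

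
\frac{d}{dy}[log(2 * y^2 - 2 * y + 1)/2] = (2*y - 1)/(2*y^2 - 2*y + 1)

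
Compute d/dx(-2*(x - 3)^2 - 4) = 12 - 4*x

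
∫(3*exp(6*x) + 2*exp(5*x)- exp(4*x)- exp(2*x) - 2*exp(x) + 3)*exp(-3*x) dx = -2*sinh(x) + 2*sinh(3*x) + 2*cosh(2*x) + C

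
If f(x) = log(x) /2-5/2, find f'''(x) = x^(-3)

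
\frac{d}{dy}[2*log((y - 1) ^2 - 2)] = (4*y - 4)/(y^2 - 2*y - 1)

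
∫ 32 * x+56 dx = 16*x^2 + 56*x + C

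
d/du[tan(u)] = cos(u)^(-2)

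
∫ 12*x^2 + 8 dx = 4*x^3 + 8*x + C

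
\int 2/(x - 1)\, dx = log(3*(x - 1)^2) + C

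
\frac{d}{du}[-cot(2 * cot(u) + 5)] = -2/(sin(u)^2*sin(5 + 2/tan(u))^2)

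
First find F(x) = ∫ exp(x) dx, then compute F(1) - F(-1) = E - exp(-1)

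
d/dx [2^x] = 2^x*log(2)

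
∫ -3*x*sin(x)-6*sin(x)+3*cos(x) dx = (3*x + 6)*cos(x) + C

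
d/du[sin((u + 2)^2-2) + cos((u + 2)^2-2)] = -2*u*sin(u^2 + 4*u + 2) + 2*u*cos(u^2 + 4*u + 2) - 4*sin(u^2 + 4*u + 2) + 4*cos(u^2 + 4*u + 2)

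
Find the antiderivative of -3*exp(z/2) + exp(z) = (exp(z/2) - 3)^2 + C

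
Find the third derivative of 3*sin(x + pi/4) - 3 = -3*cos(x + pi/4)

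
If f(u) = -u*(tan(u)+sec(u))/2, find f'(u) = -(u*sin(u) + u + sin(2*u)/2 + cos(u))/(cos(2*u) + 1)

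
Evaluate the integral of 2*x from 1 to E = -1 + exp(2)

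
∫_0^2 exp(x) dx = -1 + exp(2)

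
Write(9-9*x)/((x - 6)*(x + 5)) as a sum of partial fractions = -54/(11*(x + 5)) - 45/(11*(x - 6))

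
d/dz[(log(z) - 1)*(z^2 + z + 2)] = (2*z^2*log(z) - z^2 + z*log(z) + 2)/z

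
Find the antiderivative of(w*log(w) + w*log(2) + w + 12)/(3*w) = (w + 12)*log(2*w)/3 + C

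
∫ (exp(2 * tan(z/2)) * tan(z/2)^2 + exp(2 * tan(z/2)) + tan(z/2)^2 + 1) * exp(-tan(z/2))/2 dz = exp(tan(z/2)) - exp(-tan(z/2)) + C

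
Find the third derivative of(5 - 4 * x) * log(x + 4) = (4*x + 58)/(x^3 + 12*x^2 + 48*x + 64)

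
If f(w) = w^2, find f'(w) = 2*w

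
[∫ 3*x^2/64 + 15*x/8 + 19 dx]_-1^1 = 1217/32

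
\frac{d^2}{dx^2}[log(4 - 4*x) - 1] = -1/(x^2 - 2*x + 1)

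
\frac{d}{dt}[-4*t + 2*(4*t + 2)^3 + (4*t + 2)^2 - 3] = 384*t^2 + 416*t + 108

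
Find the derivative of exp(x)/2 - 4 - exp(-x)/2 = (exp(2*x) + 1)*exp(-x)/2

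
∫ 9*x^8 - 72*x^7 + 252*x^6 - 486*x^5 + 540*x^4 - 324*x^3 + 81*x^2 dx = x^9 - 9*x^8 + 36*x^7 - 81*x^6 + 108*x^5 - 81*x^4 + 27*x^3 + C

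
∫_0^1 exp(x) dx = -1 + E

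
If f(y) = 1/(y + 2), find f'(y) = -1/(y^2 + 4*y + 4)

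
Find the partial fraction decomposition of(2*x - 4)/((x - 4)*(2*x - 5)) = -2/(3*(2*x - 5)) + 4/(3*(x - 4))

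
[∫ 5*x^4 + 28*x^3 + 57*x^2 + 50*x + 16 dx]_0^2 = 428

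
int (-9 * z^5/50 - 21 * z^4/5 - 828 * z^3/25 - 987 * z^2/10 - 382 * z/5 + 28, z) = -3*z^6/100 - 21*z^5/25 - 207*z^4/25 - 329*z^3/10 - 191*z^2/5 + 28*z + C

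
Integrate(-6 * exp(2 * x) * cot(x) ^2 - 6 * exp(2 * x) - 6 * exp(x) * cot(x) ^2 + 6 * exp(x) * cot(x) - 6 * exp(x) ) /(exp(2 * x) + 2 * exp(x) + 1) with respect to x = (6*exp(x)*cot(x) - 5*exp(x) - 5)/(exp(x) + 1) + C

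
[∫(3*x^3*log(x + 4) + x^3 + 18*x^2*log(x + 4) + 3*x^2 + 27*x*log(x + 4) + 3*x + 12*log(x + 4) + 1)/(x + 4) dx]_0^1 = -log(4) + 8*log(5)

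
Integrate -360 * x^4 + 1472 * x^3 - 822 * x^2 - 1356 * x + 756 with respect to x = -72*x^5 + 368*x^4 - 274*x^3 - 678*x^2 + 756*x + C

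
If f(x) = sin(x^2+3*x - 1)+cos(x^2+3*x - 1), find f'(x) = sqrt(2)*(2*x + 3)*cos(x^2 + 3*x - 1 + pi/4)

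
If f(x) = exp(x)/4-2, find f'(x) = exp(x)/4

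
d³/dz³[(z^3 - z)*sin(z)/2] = -z^3*cos(z)/2 - 9*z^2*sin(z)/2 + 19*z*cos(z)/2 + 9*sin(z)/2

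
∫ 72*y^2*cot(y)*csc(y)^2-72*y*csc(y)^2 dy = -36*y^2*csc(y)^2 + C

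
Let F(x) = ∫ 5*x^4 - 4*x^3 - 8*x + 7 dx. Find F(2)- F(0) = 14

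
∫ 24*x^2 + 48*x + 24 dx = 8*x^3 + 24*x^2 + 24*x + C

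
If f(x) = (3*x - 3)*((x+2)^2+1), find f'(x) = 9*x^2 + 18*x + 3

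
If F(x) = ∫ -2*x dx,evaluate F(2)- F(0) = -4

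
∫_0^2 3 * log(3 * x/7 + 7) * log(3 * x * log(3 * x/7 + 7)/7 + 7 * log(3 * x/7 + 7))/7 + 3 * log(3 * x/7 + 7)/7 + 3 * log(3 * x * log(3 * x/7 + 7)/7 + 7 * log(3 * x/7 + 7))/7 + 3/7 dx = -7*log(7)*log(7*log(7)) + 55*log(55/7)*log(55*log(55/7)/7)/7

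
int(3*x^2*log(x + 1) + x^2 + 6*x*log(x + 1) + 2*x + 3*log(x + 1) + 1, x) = (x + 1)^3*log(x + 1) + C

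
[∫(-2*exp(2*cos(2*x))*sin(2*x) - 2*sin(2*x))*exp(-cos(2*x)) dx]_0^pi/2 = -2*E + 2*exp(-1)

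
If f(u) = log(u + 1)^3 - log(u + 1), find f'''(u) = (6*log(u + 1)^2 - 18*log(u + 1) + 4)/(u^3 + 3*u^2 + 3*u + 1)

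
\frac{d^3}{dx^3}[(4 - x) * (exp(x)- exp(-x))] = (-x*exp(2*x) - x + exp(2*x) + 7)*exp(-x)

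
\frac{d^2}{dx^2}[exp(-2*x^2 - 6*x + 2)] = (16*x^2 + 48*x + 32)*exp(-2*x^2 - 6*x + 2)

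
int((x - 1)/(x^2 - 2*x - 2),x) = log(-x^2 + 2*x + 2)/2 + C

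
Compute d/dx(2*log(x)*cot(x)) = 2*(-x*log(x)/sin(x)^2 + 1/tan(x))/x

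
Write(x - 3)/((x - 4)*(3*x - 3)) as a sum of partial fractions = 2/(9*(x - 1)) + 1/(9*(x - 4))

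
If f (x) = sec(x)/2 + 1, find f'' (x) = tan(x)^2*sec(x) + sec(x)/2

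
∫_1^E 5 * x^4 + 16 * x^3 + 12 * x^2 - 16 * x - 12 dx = 11 + (2 + (2 + E)^2)*(-2*E + exp(3))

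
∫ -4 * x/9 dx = -2*x^2/9 + C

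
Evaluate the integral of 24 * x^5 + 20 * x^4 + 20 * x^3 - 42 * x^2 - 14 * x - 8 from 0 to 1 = -16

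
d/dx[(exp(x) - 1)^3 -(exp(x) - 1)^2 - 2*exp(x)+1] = 3*exp(3*x) - 8*exp(2*x) + 3*exp(x)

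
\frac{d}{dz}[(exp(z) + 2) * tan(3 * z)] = exp(z)*tan(3*z) + 3*exp(z)/cos(3*z)^2 + 6/cos(3*z)^2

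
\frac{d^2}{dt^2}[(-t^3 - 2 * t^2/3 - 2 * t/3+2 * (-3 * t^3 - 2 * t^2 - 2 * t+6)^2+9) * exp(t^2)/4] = 18*t^8*exp(t^2) + 24*t^7*exp(t^2) + 149*t^6*exp(t^2) + 75*t^5*exp(t^2) + 715*t^4*exp(t^2)/3 - 769*t^3*exp(t^2)/6 + 226*t^2*exp(t^2)/3 - 317*t*exp(t^2)/2 + 121*exp(t^2)/6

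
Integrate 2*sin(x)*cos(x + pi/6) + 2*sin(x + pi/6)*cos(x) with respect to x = -cos(2*x + pi/6) + C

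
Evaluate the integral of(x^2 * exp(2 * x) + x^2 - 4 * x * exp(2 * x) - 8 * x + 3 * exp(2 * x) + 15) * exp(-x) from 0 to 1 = -4*exp(-1) + 4*E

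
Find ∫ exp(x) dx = exp(x) + C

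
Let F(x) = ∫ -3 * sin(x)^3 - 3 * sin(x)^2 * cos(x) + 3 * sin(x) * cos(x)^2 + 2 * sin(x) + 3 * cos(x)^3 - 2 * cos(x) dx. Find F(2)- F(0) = -2*sin(2) + (cos(2) + sin(2))^3 - 2*cos(2) + 1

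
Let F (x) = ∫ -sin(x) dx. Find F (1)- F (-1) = 0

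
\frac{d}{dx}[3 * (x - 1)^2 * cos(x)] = -3*x^2*sin(x) + 6*x*sin(x) + 6*x*cos(x) - 3*sin(x) - 6*cos(x)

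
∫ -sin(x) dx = cos(x) + C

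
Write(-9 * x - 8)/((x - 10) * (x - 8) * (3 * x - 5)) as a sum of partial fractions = -207/(475*(3*x - 5)) + 40/(19*(x - 8)) - 49/(25*(x - 10))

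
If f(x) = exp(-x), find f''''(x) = exp(-x)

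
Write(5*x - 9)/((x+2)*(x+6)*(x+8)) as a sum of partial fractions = -49/(12*(x + 8)) + 39/(8*(x + 6)) - 19/(24*(x + 2))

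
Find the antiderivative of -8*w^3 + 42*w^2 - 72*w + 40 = -2*w^4 + 14*w^3 - 36*w^2 + 40*w + C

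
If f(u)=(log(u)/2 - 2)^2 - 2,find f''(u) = (5 - log(u))/(2*u^2)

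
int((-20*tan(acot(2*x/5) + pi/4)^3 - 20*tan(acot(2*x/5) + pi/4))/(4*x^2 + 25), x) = (2*x + 5)^2/(2*x - 5)^2 + C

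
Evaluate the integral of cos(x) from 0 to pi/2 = 1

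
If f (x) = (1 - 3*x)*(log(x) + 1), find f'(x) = (-3*x*log(x) - 6*x + 1)/x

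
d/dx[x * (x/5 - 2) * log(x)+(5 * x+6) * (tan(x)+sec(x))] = 2*x*log(x)/5 + 5*x*tan(x)^2 + 5*x*tan(x)*sec(x) + 26*x/5 - 2*log(x) + 6*tan(x)^2 + 6*tan(x)*sec(x) + 5*tan(x) + 5*sec(x) + 4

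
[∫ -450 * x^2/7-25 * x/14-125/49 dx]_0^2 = -8825/49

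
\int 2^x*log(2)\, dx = 2^x + C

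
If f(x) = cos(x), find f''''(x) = cos(x)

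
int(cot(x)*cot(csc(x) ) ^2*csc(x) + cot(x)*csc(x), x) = cot(csc(x)) + C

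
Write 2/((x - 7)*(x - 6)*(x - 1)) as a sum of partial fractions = 1/(15*(x - 1)) - 2/(5*(x - 6)) + 1/(3*(x - 7))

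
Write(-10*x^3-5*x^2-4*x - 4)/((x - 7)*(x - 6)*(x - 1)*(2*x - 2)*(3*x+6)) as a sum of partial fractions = 4/(243*(x + 2)) - 1343/(16200*(x - 1)) - 23/(540*(x - 1)^2) + 148/(75*(x - 6)) - 3707/(1944*(x - 7))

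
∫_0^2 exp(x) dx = -1 + exp(2)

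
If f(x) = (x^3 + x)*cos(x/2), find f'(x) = -x^3*sin(x/2)/2 + 3*x^2*cos(x/2) - x*sin(x/2)/2 + cos(x/2)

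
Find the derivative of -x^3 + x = 1 - 3*x^2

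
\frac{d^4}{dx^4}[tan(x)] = 24*tan(x)^5 + 40*tan(x)^3 + 16*tan(x)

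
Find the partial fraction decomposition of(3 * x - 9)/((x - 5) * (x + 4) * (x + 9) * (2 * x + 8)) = 9/(175*(x + 9)) - 73/(1350*(x + 4)) + 7/(30*(x + 4)^2) + 1/(378*(x - 5))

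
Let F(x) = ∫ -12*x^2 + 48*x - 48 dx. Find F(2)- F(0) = -32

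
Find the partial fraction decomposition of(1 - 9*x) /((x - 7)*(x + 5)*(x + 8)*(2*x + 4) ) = -73/(540*(x + 8)) + 23/(108*(x + 5)) - 19/(324*(x + 2)) - 31/(1620*(x - 7))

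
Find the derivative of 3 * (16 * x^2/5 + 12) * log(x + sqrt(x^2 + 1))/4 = (24*x^3*log(x + sqrt(x^2 + 1)) + 12*x^3 + 24*x^2*sqrt(x^2 + 1)*log(x + sqrt(x^2 + 1)) + 12*x^2*sqrt(x^2 + 1) + 24*x*log(x + sqrt(x^2 + 1)) + 45*x + 45*sqrt(x^2 + 1))/(5*x^2 + 5*x*sqrt(x^2 + 1) + 5)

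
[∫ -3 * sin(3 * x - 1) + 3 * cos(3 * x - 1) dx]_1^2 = sin(5) - sin(2) + cos(5) - cos(2)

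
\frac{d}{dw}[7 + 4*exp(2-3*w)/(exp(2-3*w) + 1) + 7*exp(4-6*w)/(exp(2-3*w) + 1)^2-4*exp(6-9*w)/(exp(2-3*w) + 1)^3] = (-18*exp(3*w - 2) - 66*exp(6*w - 4) - 12*exp(9*w - 6))/(exp(-8)*exp(12*w) + 4*exp(-6)*exp(9*w) + 6*exp(-4)*exp(6*w) + 4*exp(-2)*exp(3*w) + 1)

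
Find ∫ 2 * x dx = x^2 + C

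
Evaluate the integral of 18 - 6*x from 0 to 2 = 24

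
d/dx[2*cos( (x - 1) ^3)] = -6*(x - 1)^2*sin(x^3 - 3*x^2 + 3*x - 1)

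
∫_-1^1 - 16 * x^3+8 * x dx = 0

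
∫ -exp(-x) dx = exp(-x) + C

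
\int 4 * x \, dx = 2*x^2 + C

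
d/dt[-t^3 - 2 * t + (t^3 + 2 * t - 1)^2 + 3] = 6*t^5 + 16*t^3 - 9*t^2 + 8*t - 6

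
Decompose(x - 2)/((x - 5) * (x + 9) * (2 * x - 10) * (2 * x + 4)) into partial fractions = 11/(5488*(x + 9)) - 1/(343*(x + 2)) + 5/(5488*(x - 5)) + 3/(392*(x - 5)^2)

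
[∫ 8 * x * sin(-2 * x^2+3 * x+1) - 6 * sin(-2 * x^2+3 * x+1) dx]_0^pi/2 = -2*cos(1) + 2*sin(1 - pi^2/2)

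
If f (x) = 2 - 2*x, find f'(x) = -2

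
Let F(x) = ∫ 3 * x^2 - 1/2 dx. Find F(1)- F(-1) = 1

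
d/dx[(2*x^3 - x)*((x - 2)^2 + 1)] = 10*x^4 - 32*x^3 + 27*x^2 + 8*x - 5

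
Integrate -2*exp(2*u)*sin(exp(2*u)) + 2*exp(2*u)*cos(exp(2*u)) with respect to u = sqrt(2)*sin(exp(2*u) + pi/4) + C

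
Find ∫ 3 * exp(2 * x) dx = 3*exp(2*x)/2 + C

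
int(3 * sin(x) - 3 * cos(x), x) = -3*sqrt(2)*sin(x + pi/4) + C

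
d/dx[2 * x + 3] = 2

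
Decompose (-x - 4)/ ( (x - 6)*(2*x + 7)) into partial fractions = 1/(19*(2*x + 7)) - 10/(19*(x - 6))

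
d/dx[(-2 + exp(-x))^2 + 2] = (4*exp(x) - 2)*exp(-2*x)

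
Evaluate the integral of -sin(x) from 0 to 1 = -1 + cos(1)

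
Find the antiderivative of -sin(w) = cos(w) + C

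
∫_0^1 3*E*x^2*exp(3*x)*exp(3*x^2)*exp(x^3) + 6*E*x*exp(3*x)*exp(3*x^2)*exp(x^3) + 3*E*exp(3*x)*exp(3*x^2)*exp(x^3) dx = -E + exp(8)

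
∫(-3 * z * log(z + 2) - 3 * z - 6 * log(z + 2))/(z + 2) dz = -3*z*log(z + 2) + C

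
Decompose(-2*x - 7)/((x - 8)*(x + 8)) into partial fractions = -9/(16*(x + 8)) - 23/(16*(x - 8))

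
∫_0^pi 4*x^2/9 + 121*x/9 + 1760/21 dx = -1025/2 - 125*pi/7 + (pi/3 + 5)^2/2 + 4*(pi/3 + 5)^3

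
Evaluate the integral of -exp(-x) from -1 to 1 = -E + exp(-1)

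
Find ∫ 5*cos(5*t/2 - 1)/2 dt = sin(5*t/2 - 1) + C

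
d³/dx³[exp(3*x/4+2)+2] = 27*exp(3*x/4 + 2)/64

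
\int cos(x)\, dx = sin(x) + C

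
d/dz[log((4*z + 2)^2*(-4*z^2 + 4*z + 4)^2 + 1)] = (1536*z^5 - 1280*z^4 - 2816*z^3 + 384*z^2 + 1408*z + 384)/(256*z^6 - 256*z^5 - 704*z^4 + 128*z^3 + 704*z^2 + 384*z + 65)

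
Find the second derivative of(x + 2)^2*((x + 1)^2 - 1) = 12*x^2 + 36*x + 24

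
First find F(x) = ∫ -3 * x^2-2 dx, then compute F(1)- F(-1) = -6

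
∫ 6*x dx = 3*x^2 + C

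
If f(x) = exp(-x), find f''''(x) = exp(-x)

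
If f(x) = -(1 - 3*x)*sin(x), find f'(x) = 3*x*cos(x) + 3*sin(x) - cos(x)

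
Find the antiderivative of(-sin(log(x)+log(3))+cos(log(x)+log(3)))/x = sqrt(2)*sin(log(x) + pi/4 + log(3)) + C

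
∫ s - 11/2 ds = s^2/2 - 11*s/2 + C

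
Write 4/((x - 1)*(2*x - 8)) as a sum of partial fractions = -2/(3*(x - 1)) + 2/(3*(x - 4))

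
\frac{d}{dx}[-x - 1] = -1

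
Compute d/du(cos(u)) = -sin(u)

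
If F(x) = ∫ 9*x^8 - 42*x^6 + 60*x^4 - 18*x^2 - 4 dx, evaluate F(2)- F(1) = 75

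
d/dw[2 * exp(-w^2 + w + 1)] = -4*w*exp(-w^2 + w + 1) + 2*exp(-w^2 + w + 1)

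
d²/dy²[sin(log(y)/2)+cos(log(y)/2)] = (sin(log(y)/2) - 3*cos(log(y)/2))/(4*y^2)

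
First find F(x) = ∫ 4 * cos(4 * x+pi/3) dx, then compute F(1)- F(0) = sin(pi/3 + 4) - sqrt(3)/2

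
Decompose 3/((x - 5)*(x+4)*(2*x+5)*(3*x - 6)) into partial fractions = 8/(405*(2*x + 5)) - 1/(162*(x + 4)) - 1/(162*(x - 2)) + 1/(405*(x - 5))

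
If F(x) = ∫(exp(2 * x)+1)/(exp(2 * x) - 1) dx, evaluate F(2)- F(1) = -log(E - exp(-1)) + log(-exp(-2) + exp(2))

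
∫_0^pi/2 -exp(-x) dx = -1 + exp(-pi/2)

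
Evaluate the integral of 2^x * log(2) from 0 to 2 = 3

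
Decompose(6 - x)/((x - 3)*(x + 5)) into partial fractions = -11/(8*(x + 5)) + 3/(8*(x - 3))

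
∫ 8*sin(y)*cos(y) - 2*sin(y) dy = 2*(1 - 2*cos(y))*cos(y) + C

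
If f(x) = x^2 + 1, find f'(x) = 2*x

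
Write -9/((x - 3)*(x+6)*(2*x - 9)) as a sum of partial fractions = -4/(7*(2*x - 9)) - 1/(21*(x + 6)) + 1/(3*(x - 3))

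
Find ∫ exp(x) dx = exp(x) + C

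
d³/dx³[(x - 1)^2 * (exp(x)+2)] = x^2*exp(x) + 4*x*exp(x) + exp(x)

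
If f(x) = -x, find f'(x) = -1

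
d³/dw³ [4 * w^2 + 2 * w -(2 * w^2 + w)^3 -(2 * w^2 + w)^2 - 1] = -960*w^3 - 720*w^2 - 240*w - 30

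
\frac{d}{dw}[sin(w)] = cos(w)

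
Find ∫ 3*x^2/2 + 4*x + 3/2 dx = x^3/2 + 2*x^2 + 3*x/2 + C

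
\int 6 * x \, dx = 3*x^2 + C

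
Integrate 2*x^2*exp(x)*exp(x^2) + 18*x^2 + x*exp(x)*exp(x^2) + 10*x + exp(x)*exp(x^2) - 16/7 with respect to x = x*(42*x^2 + 35*x + 7*exp(x*(x + 1)) - 16)/7 + C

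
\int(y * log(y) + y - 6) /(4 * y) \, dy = (y - 6)*log(y)/4 + C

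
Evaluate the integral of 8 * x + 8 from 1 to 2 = 20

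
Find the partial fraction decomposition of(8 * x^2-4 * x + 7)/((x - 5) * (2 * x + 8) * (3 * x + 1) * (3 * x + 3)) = -83/(704*(3*x + 1)) - 151/(1782*(x + 4)) + 19/(216*(x + 1)) + 187/(5184*(x - 5))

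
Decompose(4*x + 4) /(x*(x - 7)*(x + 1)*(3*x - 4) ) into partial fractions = -9/(17*(3*x - 4)) + 4/(119*(x - 7)) + 1/(7*x)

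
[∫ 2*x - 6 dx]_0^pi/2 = -9 + (-3 + pi/2)^2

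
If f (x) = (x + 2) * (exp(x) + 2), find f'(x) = x*exp(x) + 3*exp(x) + 2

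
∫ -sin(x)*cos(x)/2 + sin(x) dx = (cos(x) - 2)^2/4 + C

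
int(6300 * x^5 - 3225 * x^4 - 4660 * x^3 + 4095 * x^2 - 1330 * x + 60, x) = 1050*x^6 - 645*x^5 - 1165*x^4 + 1365*x^3 - 665*x^2 + 60*x + C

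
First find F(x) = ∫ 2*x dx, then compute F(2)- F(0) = 4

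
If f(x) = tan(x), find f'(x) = cos(x)^(-2)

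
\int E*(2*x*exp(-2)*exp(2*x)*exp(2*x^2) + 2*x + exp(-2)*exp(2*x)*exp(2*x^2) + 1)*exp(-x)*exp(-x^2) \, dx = 2*sinh(x^2 + x - 1) + C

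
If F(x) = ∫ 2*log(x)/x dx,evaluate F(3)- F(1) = log(3)^2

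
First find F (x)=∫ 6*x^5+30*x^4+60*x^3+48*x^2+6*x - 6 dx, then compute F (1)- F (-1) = 32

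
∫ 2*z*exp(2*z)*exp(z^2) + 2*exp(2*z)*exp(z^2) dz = exp(z*(z + 2)) + C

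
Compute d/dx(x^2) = 2*x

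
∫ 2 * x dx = x^2 + C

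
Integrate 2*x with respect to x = x^2 + C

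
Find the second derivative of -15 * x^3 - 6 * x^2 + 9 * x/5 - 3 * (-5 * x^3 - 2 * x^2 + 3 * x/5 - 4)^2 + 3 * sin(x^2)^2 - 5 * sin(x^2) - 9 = -2250*x^4 - 1200*x^3 + 20*x^2*sin(x^2) + 24*x^2*cos(2*x^2) + 72*x^2 - 3834*x/5 + 6*sin(2*x^2) - 10*cos(x^2) - 2754/25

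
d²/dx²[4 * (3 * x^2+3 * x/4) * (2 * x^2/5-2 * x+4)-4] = 288*x^2/5 - 684*x/5 + 84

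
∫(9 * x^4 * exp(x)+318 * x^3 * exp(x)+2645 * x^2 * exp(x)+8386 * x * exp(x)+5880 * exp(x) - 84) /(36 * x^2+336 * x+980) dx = x*(x + 24)*exp(x)/4 + acot(3*x/7 + 2) + C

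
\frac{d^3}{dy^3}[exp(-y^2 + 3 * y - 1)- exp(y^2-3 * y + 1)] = (-8*y^3*exp(2*y^2 - 6*y + 2) - 8*y^3 + 36*y^2*exp(2*y^2 - 6*y + 2) + 36*y^2 - 66*y*exp(2*y^2 - 6*y + 2) - 42*y + 45*exp(2*y^2 - 6*y + 2) + 9)*exp(-y^2 + 3*y - 1)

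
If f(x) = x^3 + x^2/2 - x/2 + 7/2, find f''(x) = 6*x + 1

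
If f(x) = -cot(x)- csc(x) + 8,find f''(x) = 1/sin(x) - 2*cos(x)/sin(x)^3 - 2/sin(x)^3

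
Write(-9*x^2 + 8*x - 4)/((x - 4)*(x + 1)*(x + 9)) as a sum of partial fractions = -805/(104*(x + 9)) + 21/(40*(x + 1)) - 116/(65*(x - 4))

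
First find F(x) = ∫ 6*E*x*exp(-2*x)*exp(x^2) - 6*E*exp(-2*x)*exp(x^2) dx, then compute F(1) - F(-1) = 3 - 3*exp(4)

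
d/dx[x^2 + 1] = 2*x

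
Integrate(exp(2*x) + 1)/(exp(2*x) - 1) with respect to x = log(sinh(x)) + C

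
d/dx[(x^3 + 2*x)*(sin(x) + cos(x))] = sqrt(2)*(x^3*cos(x + pi/4) + 3*x^2*sin(x + pi/4) + 2*x*cos(x + pi/4) + 2*sin(x + pi/4))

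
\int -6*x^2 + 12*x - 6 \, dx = -2*x^3 + 6*x^2 - 6*x + C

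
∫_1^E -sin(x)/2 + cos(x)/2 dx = cos(E)/2 - sin(1)/2 - cos(1)/2 + sin(E)/2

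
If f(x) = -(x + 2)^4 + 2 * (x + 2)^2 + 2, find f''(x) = -12*x^2 - 48*x - 44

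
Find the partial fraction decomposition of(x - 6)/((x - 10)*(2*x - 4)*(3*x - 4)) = -21/(52*(3*x - 4)) + 1/(8*(x - 2)) + 1/(104*(x - 10))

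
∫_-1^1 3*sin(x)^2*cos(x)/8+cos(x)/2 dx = sin(1)^3/4 + sin(1)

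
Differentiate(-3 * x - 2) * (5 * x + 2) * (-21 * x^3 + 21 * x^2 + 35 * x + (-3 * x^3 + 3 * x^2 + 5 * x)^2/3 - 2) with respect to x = -360*x^7 + 294*x^6 + 1134*x^5 + 1505*x^4 - 944*x^3 - 2851*x^2 - 3884*x/3 - 108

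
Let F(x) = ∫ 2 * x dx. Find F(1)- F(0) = 1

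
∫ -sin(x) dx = cos(x) + C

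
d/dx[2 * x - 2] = 2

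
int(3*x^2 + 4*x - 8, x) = x^3 + 2*x^2 - 8*x + C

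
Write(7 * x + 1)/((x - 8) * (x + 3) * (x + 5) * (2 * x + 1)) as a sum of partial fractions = 4/(153*(2*x + 1)) + 17/(117*(x + 5)) - 2/(11*(x + 3)) + 57/(2431*(x - 8))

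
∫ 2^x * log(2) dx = 2^x + C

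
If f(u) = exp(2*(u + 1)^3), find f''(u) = 36*u^4*exp(2*u^3 + 6*u^2 + 6*u + 2) + 144*u^3*exp(2*u^3 + 6*u^2 + 6*u + 2) + 216*u^2*exp(2*u^3 + 6*u^2 + 6*u + 2) + 156*u*exp(2*u^3 + 6*u^2 + 6*u + 2) + 48*exp(2*u^3 + 6*u^2 + 6*u + 2)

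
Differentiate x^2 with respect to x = 2*x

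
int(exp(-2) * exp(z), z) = exp(z - 2) + C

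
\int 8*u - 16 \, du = 4*u^2 - 16*u + C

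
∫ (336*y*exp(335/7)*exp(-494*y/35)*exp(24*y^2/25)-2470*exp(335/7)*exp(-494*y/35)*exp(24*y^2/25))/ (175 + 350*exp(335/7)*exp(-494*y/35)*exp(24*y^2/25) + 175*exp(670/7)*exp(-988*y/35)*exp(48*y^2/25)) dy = exp(24*y^2/25 + 335/7)/(exp(494*y/35) + exp(24*y^2/25 + 335/7)) + C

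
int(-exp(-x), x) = exp(-x) + C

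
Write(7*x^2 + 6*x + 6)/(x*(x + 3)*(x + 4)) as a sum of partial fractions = 47/(2*(x + 4)) - 17/(x + 3) + 1/(2*x)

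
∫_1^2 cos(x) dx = -sin(1) + sin(2)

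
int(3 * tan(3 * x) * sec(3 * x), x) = sec(3*x) + C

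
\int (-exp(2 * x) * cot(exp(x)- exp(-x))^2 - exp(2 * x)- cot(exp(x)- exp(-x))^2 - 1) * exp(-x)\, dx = cot(2*sinh(x)) + C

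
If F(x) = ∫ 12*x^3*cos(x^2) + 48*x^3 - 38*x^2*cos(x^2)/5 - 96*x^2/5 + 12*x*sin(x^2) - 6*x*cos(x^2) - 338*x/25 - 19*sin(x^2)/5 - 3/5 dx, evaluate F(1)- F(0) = -44/25 - 4*sin(1)/5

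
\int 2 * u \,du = u^2 + C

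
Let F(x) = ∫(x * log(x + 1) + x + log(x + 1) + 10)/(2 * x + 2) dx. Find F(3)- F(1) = 15*log(2)/2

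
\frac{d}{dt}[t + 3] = 1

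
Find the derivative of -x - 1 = -1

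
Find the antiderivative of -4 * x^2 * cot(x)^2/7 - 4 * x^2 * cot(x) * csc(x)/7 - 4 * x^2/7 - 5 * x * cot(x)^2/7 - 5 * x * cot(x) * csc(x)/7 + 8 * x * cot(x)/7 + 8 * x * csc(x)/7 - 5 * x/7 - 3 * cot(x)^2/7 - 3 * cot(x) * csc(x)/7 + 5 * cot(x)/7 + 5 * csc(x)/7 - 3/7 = (cot(x) + csc(x))*(4*x^2 + 5*x + 3)/7 + C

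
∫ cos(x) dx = sin(x) + C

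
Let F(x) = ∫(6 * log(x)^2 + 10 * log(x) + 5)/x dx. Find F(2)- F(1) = -(log(2) + 1)^2 - 1 + log(2) + 2*(log(2) + 1)^3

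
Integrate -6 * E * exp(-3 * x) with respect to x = 2*exp(1 - 3*x) + C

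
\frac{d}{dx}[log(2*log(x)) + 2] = 1/(x*log(x))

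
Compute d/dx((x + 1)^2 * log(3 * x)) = (2*x^2*log(x) + x^2 + 2*x^2*log(3) + 2*x*log(x) + 2*x + 2*x*log(3) + 1)/x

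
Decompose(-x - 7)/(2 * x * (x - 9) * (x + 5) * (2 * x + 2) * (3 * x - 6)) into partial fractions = -1/(11760*(x + 5)) + 1/(240*(x + 1)) + 1/(392*(x - 2)) - 1/(6615*(x - 9)) - 7/(1080*x)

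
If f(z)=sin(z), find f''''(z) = sin(z)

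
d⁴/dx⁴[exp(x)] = exp(x)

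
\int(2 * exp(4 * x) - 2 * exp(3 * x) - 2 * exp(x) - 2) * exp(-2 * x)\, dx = (-(1 - exp(x))*exp(x) - 1)^2*exp(-2*x) + C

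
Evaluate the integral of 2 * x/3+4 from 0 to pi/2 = pi^2/12 + 2*pi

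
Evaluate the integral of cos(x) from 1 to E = -sin(1) + sin(E)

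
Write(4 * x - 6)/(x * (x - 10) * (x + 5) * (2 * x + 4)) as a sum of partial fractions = 13/(225*(x + 5)) - 7/(72*(x + 2)) + 17/(1800*(x - 10)) + 3/(100*x)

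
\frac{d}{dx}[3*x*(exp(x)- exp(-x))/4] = (3*x*exp(2*x) + 3*x + 3*exp(2*x) - 3)*exp(-x)/4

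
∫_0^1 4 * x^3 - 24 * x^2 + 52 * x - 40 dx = -21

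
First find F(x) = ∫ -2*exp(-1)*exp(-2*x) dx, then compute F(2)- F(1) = -exp(-3) + exp(-5)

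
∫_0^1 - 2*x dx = -1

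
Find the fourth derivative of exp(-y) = exp(-y)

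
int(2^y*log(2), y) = 2^y + C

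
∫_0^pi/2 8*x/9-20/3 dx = -25 + (-5 + pi/3)^2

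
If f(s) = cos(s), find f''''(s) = cos(s)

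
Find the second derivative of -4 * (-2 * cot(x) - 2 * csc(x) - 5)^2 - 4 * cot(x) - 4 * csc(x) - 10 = 4*(21 + 8*cos(x)/sin(x) + 32/sin(x) - 42*cos(x)/sin(x)^2 - 42/sin(x)^2 - 48*cos(x)/sin(x)^3 - 48/sin(x)^3)/sin(x)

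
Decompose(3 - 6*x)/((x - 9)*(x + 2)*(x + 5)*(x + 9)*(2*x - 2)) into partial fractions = 19/(3360*(x + 9)) - 11/(672*(x + 5)) + 5/(462*(x + 2)) + 1/(960*(x - 1)) - 17/(14784*(x - 9))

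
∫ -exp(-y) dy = exp(-y) + C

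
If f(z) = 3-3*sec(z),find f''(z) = 3/cos(z) - 6/cos(z)^3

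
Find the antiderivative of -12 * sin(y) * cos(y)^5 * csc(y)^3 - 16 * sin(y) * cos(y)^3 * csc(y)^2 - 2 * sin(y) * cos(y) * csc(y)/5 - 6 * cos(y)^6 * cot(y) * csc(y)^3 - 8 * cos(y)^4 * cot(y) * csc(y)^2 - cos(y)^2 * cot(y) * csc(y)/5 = (10*cos(y)^4*csc(y)^2 + 20*cos(y)^2*csc(y) + 1)*cos(y)^2*csc(y)/5 + C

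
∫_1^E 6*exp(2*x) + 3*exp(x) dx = -3*E*(1 + E) + 3*(1 + exp(E))*exp(E)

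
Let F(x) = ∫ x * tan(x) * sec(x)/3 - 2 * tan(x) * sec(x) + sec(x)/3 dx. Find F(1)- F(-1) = 2*sec(1)/3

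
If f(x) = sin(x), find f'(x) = cos(x)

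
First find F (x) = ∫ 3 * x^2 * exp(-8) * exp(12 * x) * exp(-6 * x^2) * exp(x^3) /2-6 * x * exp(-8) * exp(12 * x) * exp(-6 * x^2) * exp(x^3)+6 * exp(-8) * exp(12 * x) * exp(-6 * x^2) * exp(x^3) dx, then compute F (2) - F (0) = 1/2 - exp(-8)/2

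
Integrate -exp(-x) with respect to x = exp(-x) + C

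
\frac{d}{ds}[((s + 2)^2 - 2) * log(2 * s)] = (2*s^2*log(s) + s^2 + 2*s^2*log(2) + 4*s*log(s) + 4*s*log(2) + 4*s + 2)/s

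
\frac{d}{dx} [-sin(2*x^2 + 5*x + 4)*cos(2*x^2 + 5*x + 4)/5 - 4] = -(4*x/5 + 1)*cos(2*(2*x^2 + 5*x + 4))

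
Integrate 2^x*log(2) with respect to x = 2^x + C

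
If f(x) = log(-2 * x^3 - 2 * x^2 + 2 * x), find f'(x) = (3*x^2 + 2*x - 1)/(x^3 + x^2 - x)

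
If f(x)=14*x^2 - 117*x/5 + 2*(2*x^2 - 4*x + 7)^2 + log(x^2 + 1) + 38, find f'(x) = (160*x^5 - 480*x^4 + 1180*x^3 - 1157*x^2 + 1030*x - 677)/(5*x^2 + 5)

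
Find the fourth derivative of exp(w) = exp(w)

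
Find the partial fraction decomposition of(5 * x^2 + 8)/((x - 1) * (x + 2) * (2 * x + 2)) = 14/(3*(x + 2)) - 13/(4*(x + 1)) + 13/(12*(x - 1))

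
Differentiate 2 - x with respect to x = -1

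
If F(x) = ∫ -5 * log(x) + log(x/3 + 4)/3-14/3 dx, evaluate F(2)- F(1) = -10*log(2) - 13*log(13/3)/3 + 14*log(14/3)/3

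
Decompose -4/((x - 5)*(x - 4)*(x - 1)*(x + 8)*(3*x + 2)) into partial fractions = 81/(6545*(3*x + 2)) - 1/(7722*(x + 8)) - 1/(135*(x - 1)) + 1/(126*(x - 4)) - 1/(221*(x - 5))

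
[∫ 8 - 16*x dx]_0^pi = (-2 + 4*pi)*(1 - 2*pi) + 2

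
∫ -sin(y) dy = cos(y) + C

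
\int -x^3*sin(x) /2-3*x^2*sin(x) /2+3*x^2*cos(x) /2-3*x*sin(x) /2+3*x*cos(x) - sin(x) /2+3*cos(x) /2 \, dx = (x + 1)^3*cos(x)/2 + C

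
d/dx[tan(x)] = cos(x)^(-2)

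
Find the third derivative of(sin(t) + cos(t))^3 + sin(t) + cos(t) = -sqrt(2)*(27*sin(3*t + pi/4) + 5*cos(t + pi/4))/2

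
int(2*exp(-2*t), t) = -exp(-2*t) + C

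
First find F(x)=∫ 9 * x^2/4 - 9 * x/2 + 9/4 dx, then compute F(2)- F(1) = 3/4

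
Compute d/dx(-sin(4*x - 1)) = -4*cos(4*x - 1)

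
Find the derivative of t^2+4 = 2*t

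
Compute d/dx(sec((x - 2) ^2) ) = 2*x*tan(x^2 - 4*x + 4)*sec(x^2 - 4*x + 4) - 4*tan(x^2 - 4*x + 4)*sec(x^2 - 4*x + 4)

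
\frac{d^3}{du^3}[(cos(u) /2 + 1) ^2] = sin(u) + sin(2*u)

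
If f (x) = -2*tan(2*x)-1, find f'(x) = -4/cos(2*x)^2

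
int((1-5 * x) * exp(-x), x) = (5*x + 4)*exp(-x) + C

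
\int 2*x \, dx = x^2 + C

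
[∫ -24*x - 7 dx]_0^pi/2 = (2 - 3*pi/2)*(5 + 2*pi) - 10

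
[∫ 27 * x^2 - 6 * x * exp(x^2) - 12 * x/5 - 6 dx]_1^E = -3*exp(exp(2)) - 6*exp(2)/5 - 3*E - 9/5 + 9*exp(3)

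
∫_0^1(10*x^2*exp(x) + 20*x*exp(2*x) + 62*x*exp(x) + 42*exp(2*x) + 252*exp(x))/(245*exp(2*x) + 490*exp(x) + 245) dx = -3/7 + 262*E/(245*(1 + E))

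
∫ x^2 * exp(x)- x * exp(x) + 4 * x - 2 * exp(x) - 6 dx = (exp(x) + 2)*(x^2 - 3*x + 1) + C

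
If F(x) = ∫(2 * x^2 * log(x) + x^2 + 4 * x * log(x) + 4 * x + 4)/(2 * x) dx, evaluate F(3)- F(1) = 25*log(3)/2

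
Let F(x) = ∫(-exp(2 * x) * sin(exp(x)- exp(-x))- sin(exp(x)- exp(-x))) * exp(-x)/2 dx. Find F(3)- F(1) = cos(-exp(3) + exp(-3))/2 - cos(E - exp(-1))/2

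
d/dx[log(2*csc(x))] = -cot(x)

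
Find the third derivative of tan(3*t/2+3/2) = 81*tan(3*t/2 + 3/2)^4/4 + 27*tan(3*t/2 + 3/2)^2 + 27/4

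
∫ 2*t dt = t^2 + C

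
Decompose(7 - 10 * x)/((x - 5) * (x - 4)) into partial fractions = 33/(x - 4) - 43/(x - 5)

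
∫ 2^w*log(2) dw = 2^w + C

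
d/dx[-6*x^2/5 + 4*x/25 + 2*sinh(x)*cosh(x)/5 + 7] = -12*x/5 + 2*cosh(2*x)/5 + 4/25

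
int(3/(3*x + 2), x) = log(-3*x - 2) + C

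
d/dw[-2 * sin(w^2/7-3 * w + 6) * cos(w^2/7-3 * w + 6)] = 4*w*sin(w^2/7 - 3*w + 6)^2/7 - 4*w*cos(w^2/7 - 3*w + 6)^2/7 - 6*sin(w^2/7 - 3*w + 6)^2 + 6*cos(w^2/7 - 3*w + 6)^2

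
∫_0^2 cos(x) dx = sin(2)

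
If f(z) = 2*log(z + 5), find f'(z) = 2/(z + 5)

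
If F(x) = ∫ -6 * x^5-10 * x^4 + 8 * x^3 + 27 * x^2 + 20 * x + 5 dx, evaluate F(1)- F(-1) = 24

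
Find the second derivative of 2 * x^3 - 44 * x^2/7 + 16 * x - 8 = 12*x - 88/7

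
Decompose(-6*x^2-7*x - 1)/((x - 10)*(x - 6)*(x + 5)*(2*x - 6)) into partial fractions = 29/(660*(x + 5)) - 19/(84*(x - 3)) + 259/(264*(x - 6)) - 671/(840*(x - 10))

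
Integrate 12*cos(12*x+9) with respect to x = sin(12*x + 9) + C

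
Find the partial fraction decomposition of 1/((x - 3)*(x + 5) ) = -1/(8*(x + 5)) + 1/(8*(x - 3))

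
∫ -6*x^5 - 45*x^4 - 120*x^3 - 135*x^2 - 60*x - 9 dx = -x^6 - 9*x^5 - 30*x^4 - 45*x^3 - 30*x^2 - 9*x + C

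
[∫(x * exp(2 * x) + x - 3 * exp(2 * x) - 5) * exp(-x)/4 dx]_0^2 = -exp(2)/2 + exp(-2)/2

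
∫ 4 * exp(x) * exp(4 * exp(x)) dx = exp(4*exp(x)) + C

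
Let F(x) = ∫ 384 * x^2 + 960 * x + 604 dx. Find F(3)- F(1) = 8376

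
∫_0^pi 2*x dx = pi^2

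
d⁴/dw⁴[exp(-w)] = exp(-w)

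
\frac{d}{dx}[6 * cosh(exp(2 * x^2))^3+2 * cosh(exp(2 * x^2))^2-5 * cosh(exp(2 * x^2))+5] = 4*x*(18*sinh(exp(2*x^2))^2 + 4*cosh(exp(2*x^2)) + 13)*exp(2*x^2)*sinh(exp(2*x^2))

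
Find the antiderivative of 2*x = x^2 + C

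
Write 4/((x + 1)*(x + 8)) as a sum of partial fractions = -4/(7*(x + 8)) + 4/(7*(x + 1))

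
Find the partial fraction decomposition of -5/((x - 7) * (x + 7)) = 5/(14*(x + 7)) - 5/(14*(x - 7))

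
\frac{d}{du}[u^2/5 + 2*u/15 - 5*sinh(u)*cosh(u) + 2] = 2*u/5 - 5*cosh(2*u) + 2/15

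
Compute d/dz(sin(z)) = cos(z)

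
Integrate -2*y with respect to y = -y^2 + C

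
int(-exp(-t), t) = exp(-t) + C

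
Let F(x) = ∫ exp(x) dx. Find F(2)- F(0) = -1 + exp(2)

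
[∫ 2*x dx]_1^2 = 3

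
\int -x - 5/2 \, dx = -x^2/2 - 5*x/2 + C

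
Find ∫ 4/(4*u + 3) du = log(12*u + 9) + C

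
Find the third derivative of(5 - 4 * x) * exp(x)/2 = -2*x*exp(x) - 7*exp(x)/2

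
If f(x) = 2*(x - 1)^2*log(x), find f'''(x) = (4*x^2 + 4*x + 4)/x^3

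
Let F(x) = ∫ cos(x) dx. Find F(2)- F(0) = sin(2)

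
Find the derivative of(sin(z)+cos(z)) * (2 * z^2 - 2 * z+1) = 2*sqrt(2)*z^2*cos(z + pi/4) + 6*z*sin(z) + 2*z*cos(z) - 3*sin(z) - cos(z)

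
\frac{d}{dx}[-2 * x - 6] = -2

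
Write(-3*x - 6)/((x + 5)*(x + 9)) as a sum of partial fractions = -21/(4*(x + 9)) + 9/(4*(x + 5))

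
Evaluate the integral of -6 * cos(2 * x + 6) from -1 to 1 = -3*sin(8) + 3*sin(4)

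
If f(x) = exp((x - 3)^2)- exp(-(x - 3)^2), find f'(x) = (2*x*exp(2*x^2 - 12*x + 18) + 2*x - 6*exp(2*x^2 - 12*x + 18) - 6)*exp(-x^2 + 6*x - 9)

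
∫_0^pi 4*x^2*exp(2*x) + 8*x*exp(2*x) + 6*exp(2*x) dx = -2 + (2 + 2*pi + 2*pi^2)*exp(2*pi)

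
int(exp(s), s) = exp(s) + C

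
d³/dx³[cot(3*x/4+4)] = -81*cot(3*x/4 + 4)^4/32 - 27*cot(3*x/4 + 4)^2/8 - 27/32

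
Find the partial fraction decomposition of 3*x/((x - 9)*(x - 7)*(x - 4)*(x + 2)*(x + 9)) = -3/(2912*(x + 9)) + 1/(693*(x + 2)) + 2/(195*(x - 4)) - 7/(288*(x - 7)) + 3/(220*(x - 9))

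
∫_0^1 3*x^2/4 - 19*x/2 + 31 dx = 53/2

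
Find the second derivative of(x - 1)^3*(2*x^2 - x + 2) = 40*x^3 - 84*x^2 + 66*x - 22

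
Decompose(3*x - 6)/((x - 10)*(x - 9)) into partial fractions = -21/(x - 9) + 24/(x - 10)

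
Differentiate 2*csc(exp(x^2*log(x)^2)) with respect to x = -4*x*(log(x) + 1)*exp(x^2*log(x)^2)*log(x)*cos(exp(x^2*log(x)^2))/sin(exp(x^2*log(x)^2))^2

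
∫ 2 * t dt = t^2 + C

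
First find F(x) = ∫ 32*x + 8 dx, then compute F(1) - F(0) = 24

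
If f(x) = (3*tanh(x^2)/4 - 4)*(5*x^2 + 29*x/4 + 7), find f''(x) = -30*x^4*sinh(x^2)/cosh(x^2)^3 - 87*x^3*sinh(x^2)/(2*cosh(x^2)^3) - 42*x^2*sinh(x^2)/cosh(x^2)^3 + 75*x^2/(2*cosh(x^2)^2) + 261*x/(8*cosh(x^2)^2) + 15*tanh(x^2)/2 - 40 + 21/(2*cosh(x^2)^2)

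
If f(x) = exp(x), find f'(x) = exp(x)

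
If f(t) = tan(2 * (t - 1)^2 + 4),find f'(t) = 4*t*tan(2*t^2 - 4*t + 6)^2 + 4*t - 4*tan(2*t^2 - 4*t + 6)^2 - 4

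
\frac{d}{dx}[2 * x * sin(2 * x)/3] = 4*x*cos(2*x)/3 + 2*sin(2*x)/3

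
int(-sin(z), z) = cos(z) + C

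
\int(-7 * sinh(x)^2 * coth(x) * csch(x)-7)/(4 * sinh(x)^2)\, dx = 7/(4*tanh(x)) + 7/(4*sinh(x)) + C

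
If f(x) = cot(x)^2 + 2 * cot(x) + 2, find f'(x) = -2*(1 + cos(x)/sin(x))/sin(x)^2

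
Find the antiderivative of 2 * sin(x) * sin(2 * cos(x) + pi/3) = cos(2*cos(x) + pi/3) + C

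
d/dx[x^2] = 2*x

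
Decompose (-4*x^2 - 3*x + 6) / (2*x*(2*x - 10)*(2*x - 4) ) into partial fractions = 1/(3*(x - 2)) - 109/(120*(x - 5)) + 3/(40*x)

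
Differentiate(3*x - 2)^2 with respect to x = 18*x - 12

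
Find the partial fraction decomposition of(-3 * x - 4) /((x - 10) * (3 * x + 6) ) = -1/(18*(x + 2)) - 17/(18*(x - 10))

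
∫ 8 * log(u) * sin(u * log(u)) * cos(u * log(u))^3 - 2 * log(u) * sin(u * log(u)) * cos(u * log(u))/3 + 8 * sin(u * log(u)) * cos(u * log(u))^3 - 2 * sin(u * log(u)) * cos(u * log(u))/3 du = -(cos(2*u*log(u)) + 2/3)*cos(u*log(u))^2 + C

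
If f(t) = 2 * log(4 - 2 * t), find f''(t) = -2/(t^2 - 4*t + 4)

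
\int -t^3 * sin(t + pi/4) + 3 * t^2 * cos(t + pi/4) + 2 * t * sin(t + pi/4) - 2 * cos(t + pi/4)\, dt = t*(t^2 - 2)*cos(t + pi/4) + C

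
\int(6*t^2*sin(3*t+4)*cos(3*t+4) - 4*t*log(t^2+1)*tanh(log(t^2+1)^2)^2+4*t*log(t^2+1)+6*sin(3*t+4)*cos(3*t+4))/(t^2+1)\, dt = sin(3*t + 4)^2 + tanh(log(t^2 + 1)^2) + C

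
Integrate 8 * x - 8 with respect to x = 4*x^2 - 8*x + C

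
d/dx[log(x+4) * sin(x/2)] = (x*log(x + 4)*cos(x/2) + 4*log(x + 4)*cos(x/2) + 2*sin(x/2))/(2*x + 8)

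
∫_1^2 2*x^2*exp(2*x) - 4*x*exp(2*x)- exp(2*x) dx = -exp(4) + exp(2)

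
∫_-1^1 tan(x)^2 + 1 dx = 2*tan(1)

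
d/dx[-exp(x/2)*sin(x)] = -(sin(x)/2 + cos(x))*exp(x/2)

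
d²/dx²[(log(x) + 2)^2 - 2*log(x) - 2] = -2*log(x)/x^2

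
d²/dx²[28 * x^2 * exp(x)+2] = 28*x^2*exp(x) + 112*x*exp(x) + 56*exp(x)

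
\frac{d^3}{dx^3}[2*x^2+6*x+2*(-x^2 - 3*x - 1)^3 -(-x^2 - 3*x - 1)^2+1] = -240*x^3 - 1080*x^2 - 1464*x - 576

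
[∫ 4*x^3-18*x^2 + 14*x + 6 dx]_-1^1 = 0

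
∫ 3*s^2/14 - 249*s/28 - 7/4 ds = s^3/14 - 249*s^2/56 - 7*s/4 + C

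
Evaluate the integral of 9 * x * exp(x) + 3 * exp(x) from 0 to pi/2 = 6 + 3*(-2 + 3*pi/2)*exp(pi/2)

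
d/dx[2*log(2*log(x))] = 2/(x*log(x))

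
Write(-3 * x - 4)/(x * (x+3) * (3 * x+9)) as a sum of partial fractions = 4/(27*(x + 3)) - 5/(9*(x + 3)^2) - 4/(27*x)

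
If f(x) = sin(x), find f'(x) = cos(x)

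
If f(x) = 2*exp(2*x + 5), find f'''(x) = 16*exp(2*x + 5)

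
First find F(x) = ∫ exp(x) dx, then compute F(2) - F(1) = -E + exp(2)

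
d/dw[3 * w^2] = 6*w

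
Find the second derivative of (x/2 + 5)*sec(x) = (-x/2 + x/cos(x)^2 + sin(x)/cos(x) - 5 + 10/cos(x)^2)/cos(x)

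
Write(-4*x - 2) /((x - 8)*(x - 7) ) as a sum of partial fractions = 30/(x - 7) - 34/(x - 8)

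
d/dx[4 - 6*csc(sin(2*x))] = 12*cos(2*x)*cot(sin(2*x))*csc(sin(2*x))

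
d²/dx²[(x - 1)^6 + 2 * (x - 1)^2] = 30*x^4 - 120*x^3 + 180*x^2 - 120*x + 34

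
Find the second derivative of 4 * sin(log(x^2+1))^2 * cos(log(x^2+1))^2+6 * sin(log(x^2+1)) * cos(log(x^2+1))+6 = 4*(16*x^2*(1 - cos(2*log(x^2 + 1)))^2 - 12*x^2*sin(2*log(x^2 + 1)) - x^2*sin(4*log(x^2 + 1)) + 29*x^2*cos(2*log(x^2 + 1)) - 24*x^2 + sin(4*log(x^2 + 1)) + 3*cos(2*log(x^2 + 1)))/(x^4 + 2*x^2 + 1)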